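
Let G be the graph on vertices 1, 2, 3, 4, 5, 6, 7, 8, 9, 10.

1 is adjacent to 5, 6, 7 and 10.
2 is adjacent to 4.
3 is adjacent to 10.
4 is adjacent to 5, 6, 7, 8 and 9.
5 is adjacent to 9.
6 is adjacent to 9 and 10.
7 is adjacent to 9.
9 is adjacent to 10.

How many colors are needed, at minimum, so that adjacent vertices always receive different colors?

3

4, 6, 9 form a triangle, so at least 3 colors are needed.
One proper 3-coloring: 1=blue, 2=blue, 3=blue, 4=red, 5=green, 6=green, 7=green, 8=blue, 9=blue, 10=red. Every edge joins two different colors.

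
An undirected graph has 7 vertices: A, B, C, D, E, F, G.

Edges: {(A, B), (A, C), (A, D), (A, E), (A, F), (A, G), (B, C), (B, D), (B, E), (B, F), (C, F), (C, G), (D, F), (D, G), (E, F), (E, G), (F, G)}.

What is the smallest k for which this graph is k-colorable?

A, B, D, F form a clique, so at least 4 colors are needed.
4 colors suffice: A=1, B=3, C=4, D=4, E=4, F=2, G=3. No two adjacent vertices share a color.

4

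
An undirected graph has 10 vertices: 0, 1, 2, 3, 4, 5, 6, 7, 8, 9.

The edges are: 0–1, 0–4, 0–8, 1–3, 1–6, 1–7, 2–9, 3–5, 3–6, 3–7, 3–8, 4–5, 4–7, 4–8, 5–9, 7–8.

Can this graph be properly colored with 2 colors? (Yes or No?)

0, 4, 8 form a triangle, so at least 3 colors are needed.
So 2 colors are not enough.

No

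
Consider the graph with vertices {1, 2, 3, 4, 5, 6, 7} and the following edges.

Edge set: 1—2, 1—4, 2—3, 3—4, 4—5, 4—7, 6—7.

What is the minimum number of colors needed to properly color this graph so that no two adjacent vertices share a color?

2

6 and 7 are adjacent, so at least 2 colors are needed.
2 colors suffice: 1=b, 2=a, 3=b, 4=a, 5=b, 6=a, 7=b. Each edge has distinct colors on its endpoints.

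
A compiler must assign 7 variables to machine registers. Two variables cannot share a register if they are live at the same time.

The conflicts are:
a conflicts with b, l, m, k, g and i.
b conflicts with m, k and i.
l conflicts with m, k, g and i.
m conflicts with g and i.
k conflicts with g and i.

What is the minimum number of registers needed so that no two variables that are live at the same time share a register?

4

a, l, k, i all conflict with each other, so at least 4 registers are needed.
4 registers suffice: register 1 → {a}; register 2 → {g, i}; register 3 → {b, l}; register 4 → {m, k}. Every pair that conflicts lands in different registers.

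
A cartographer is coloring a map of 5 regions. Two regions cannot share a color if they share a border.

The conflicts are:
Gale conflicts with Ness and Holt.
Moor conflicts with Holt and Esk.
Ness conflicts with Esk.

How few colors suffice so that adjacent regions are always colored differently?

The cycle Ness-Esk-Moor-Holt-Gale-Ness has odd length 5, so it cannot be 2-colored; at least 3 colors are needed.
One proper 3-coloring: Gale=3, Moor=1, Ness=1, Holt=2, Esk=2. No two conflicting regions share a color.

3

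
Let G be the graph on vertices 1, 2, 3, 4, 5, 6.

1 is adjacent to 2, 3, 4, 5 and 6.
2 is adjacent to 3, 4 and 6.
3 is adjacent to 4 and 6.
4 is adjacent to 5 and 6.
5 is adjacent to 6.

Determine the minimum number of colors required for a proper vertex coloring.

1, 2, 3, 4, 6 are mutually adjacent (a clique of size 5), so at least 5 colors are needed.
A valid assignment using 5 colors: 1=a, 2=d, 3=e, 4=c, 5=d, 6=b. Every edge joins two different colors.

5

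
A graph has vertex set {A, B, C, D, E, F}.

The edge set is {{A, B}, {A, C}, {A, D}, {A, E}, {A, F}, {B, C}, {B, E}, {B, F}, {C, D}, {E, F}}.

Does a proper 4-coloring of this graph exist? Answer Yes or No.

The chromatic number is 4. A, B, E, F form a clique, so at least 4 colors are needed.
4 colors suffice: A=1, B=2, C=3, D=2, E=4, F=3.
That is already a proper 4-coloring.

Yes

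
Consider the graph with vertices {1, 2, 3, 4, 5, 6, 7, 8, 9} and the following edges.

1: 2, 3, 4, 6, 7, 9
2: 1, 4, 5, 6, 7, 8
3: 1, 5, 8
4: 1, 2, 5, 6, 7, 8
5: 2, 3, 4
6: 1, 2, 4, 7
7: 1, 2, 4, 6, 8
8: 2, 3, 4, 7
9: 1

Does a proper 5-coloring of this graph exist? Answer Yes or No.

The chromatic number is 5. 1, 2, 4, 6, 7 are mutually adjacent (a clique of size 5), so at least 5 colors are needed.
5 colors suffice: color red → {1, 5, 8}; color blue → {3, 4, 9}; color green → {2}; color yellow → {7}; color purple → {6}.
That is already a proper 5-coloring.

Yes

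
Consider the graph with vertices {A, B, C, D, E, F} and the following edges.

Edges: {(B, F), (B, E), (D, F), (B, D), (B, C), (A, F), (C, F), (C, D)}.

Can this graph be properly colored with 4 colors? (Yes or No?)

Yes

The chromatic number is 4. B, C, D, F are mutually adjacent (a clique of size 4), so at least 4 colors are needed.
4 colors suffice: color 1 → {A, B}; color 2 → {E, F}; color 3 → {C}; color 4 → {D}.
That is already a proper 4-coloring.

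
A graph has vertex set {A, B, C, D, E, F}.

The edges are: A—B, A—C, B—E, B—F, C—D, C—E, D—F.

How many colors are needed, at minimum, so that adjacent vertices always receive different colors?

The cycle B-E-C-D-F-B has odd length 5, so it cannot be 2-colored; at least 3 colors are needed.
3 colors suffice: A=blue, B=red, C=red, D=blue, E=blue, F=green. Each edge has distinct colors on its endpoints.

3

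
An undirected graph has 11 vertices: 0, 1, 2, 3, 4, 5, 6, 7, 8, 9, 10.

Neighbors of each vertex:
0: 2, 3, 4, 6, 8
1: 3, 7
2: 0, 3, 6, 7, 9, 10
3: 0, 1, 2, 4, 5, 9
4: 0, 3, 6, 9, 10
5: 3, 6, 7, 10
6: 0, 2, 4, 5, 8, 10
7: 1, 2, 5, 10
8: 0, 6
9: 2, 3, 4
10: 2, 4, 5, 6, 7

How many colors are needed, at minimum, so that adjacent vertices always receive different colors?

5, 7, 10 are pairwise adjacent, so at least 3 colors are needed.
A valid assignment using 3 colors: 0=c, 1=b, 2=b, 3=a, 4=b, 5=b, 6=a, 7=a, 8=b, 9=c, 10=c. Every edge joins two different colors.

3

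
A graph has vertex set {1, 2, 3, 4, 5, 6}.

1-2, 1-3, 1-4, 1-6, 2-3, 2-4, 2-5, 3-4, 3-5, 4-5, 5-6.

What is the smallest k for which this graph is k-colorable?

4

2, 3, 4, 5 are mutually adjacent (a clique of size 4), so at least 4 colors are needed.
One proper 4-coloring: 1=c, 2=b, 3=d, 4=a, 5=c, 6=a. No two adjacent vertices share a color.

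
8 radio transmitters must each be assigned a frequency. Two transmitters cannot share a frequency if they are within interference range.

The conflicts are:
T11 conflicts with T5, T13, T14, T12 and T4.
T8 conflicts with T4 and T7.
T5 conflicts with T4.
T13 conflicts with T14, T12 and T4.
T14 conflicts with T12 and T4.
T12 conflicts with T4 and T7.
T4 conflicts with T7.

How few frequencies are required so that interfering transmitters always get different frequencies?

5

T11, T13, T14, T12, T4 are mutually in conflict, so at least 5 frequencies are needed.
5 frequencies suffice: frequency 1 → {T4}; frequency 2 → {T8, T5, T12}; frequency 3 → {T11, T7}; frequency 4 → {T13}; frequency 5 → {T14}. Every pair that conflicts lands in different frequencies.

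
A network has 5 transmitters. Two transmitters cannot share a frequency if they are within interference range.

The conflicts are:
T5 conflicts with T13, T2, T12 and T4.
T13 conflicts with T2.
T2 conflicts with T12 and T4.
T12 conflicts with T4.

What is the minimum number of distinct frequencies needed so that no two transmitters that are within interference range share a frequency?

4

T5, T2, T12, T4 are mutually in conflict, so at least 4 frequencies are needed.
4 frequencies suffice: frequency 1 → {T5}; frequency 2 → {T2}; frequency 3 → {T13, T4}; frequency 4 → {T12}. Each listed conflict is separated.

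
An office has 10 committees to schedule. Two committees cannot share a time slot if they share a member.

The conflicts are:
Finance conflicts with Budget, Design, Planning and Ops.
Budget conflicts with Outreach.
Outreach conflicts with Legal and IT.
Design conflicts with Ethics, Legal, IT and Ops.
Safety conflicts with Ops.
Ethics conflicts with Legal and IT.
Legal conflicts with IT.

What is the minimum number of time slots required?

4

Design, Ethics, Legal, IT pairwise conflict, so at least 4 time slots are needed.
A valid assignment using 4 time slots: Finance=2, Budget=3, Outreach=1, Design=1, Safety=1, Ethics=4, Planning=1, Legal=2, IT=3, Ops=3. Each listed conflict is separated.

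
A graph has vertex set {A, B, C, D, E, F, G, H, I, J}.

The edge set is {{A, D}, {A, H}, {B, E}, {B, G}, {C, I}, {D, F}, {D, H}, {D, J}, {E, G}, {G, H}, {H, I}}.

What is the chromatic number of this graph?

A, D, H are pairwise adjacent, so at least 3 colors are needed.
3 colors suffice: color 1 → {C, E, F, H, J}; color 2 → {D, G, I}; color 3 → {A, B}. Each edge has distinct colors on its endpoints.

3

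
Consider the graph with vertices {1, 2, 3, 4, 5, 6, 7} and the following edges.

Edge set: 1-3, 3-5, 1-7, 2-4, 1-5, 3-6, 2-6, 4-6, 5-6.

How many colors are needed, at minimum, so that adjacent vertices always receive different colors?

3

2, 4, 6 are mutually adjacent, so at least 3 colors are needed.
3 colors suffice: 1=red, 2=green, 3=blue, 4=blue, 5=green, 6=red, 7=blue. No two adjacent vertices share a color.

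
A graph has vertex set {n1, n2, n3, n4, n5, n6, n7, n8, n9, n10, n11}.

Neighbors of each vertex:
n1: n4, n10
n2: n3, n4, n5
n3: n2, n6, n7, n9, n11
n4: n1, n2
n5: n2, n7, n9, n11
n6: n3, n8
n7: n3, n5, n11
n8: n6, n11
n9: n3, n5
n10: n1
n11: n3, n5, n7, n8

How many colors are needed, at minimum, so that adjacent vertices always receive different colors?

3

n3, n7, n11 are pairwise adjacent, so at least 3 colors are needed.
One proper 3-coloring: n1=1, n2=2, n3=1, n4=3, n5=1, n6=2, n7=3, n8=1, n9=2, n10=2, n11=2. Each edge has distinct colors on its endpoints.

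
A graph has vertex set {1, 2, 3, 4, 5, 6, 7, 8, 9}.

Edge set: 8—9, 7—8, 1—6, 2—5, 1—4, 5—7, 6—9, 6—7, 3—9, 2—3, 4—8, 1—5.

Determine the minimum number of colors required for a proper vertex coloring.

3

The cycle 8-7-5-1-4-8 has odd length 5, so it cannot be 2-colored; at least 3 colors are needed.
3 colors suffice: 1=a, 2=a, 3=b, 4=c, 5=b, 6=b, 7=a, 8=b, 9=a. Each edge has distinct colors on its endpoints.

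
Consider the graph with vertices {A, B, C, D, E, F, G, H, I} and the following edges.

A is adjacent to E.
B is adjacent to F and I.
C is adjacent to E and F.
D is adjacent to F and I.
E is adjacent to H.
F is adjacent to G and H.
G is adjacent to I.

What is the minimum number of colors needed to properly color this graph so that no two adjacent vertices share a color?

2

F and G are adjacent, so at least 2 colors are needed.
2 colors suffice: color red → {E, F, I}; color blue → {A, B, C, D, G, H}. No two adjacent vertices share a color.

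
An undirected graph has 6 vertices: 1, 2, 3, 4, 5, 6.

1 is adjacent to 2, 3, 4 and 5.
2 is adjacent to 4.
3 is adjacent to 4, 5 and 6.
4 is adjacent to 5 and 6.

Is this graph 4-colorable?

The chromatic number is 4. 1, 3, 4, 5 are pairwise adjacent (a clique of size 4), so at least 4 colors are needed.
4 colors suffice: 1=green, 2=blue, 3=blue, 4=red, 5=yellow, 6=green.
That is already a proper 4-coloring.

Yes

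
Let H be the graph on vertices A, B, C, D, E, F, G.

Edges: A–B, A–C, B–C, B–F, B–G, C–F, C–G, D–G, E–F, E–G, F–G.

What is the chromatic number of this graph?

B, C, F, G are mutually adjacent (a clique of size 4), so at least 4 colors are needed.
One proper 4-coloring: A=1, B=2, C=4, D=2, E=2, F=3, G=1. Every edge joins two different colors.

4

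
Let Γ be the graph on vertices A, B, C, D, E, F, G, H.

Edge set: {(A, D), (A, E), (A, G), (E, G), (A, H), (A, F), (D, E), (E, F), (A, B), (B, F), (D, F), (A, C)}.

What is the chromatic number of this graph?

4

A, D, E, F form a clique, so at least 4 colors are needed.
One proper 4-coloring: A=1, B=3, C=2, D=4, E=3, F=2, G=2, H=2. Each edge has distinct colors on its endpoints.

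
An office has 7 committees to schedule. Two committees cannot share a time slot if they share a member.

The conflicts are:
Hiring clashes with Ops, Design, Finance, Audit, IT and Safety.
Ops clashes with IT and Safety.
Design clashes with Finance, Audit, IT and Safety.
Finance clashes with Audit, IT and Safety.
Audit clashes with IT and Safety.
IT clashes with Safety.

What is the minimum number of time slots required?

Hiring, Design, Finance, Audit, IT, Safety pairwise conflict, so at least 6 time slots are needed.
Using 6 time slots: Hiring=1, Ops=4, Design=4, Finance=6, Audit=5, IT=3, Safety=2. Each listed conflict is separated.

6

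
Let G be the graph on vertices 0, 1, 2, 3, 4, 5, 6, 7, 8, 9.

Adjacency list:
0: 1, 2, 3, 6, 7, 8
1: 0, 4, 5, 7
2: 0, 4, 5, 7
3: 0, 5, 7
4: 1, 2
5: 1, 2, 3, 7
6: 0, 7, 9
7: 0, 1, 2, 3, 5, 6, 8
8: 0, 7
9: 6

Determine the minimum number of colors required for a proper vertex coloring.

3

3, 5, 7 are pairwise adjacent, so at least 3 colors are needed.
3 colors suffice: 0=blue, 1=green, 2=green, 3=green, 4=red, 5=blue, 6=green, 7=red, 8=green, 9=red. Every edge joins two different colors.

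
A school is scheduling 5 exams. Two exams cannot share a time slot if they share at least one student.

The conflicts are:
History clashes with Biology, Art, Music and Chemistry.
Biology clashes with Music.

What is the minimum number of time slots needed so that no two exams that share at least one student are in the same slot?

3

History, Biology, Music all conflict with each other, so at least 3 time slots are needed.
Using 3 time slots: History=1, Biology=3, Art=2, Music=2, Chemistry=2. Every pair that conflicts lands in different time slots.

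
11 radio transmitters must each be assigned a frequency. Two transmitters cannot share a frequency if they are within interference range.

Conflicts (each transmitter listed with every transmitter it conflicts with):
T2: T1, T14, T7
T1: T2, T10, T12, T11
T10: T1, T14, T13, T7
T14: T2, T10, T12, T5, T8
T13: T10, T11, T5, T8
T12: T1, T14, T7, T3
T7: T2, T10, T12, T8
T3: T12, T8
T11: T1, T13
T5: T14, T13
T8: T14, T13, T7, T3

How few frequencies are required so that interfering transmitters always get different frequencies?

2

T13 and T11 conflict, so at least 2 frequencies are needed.
Using 2 frequencies: T2=2, T1=1, T10=2, T14=1, T13=1, T12=2, T7=1, T3=1, T11=2, T5=2, T8=2. Every pair that conflicts lands in different frequencies.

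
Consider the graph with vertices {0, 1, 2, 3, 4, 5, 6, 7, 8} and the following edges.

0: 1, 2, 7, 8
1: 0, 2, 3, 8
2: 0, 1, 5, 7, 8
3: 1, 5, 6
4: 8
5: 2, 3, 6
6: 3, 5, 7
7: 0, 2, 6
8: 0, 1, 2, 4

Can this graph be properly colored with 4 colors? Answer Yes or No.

The chromatic number is 4. 0, 1, 2, 8 are mutually adjacent (a clique of size 4), so at least 4 colors are needed.
4 colors suffice: color a → {2, 4, 6}; color b → {3, 7, 8}; color c → {1, 5}; color d → {0}.
That is already a proper 4-coloring.

Yes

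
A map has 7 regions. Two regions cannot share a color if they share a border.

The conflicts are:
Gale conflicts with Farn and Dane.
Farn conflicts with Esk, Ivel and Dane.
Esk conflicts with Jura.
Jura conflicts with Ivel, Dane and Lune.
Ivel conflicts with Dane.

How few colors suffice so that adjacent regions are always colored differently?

3

Jura, Ivel, Dane all conflict with each other, so at least 3 colors are needed.
3 colors suffice: color 1 → {Farn, Jura}; color 2 → {Esk, Dane, Lune}; color 3 → {Gale, Ivel}. Each listed conflict is separated.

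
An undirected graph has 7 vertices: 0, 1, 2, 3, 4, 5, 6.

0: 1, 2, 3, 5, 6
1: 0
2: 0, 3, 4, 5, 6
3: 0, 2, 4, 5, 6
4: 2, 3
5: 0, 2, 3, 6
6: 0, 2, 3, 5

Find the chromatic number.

5

0, 2, 3, 5, 6 form a clique, so at least 5 colors are needed.
5 colors suffice: color a → {1, 2}; color b → {3}; color c → {0, 4}; color d → {5}; color e → {6}. Every edge joins two different colors.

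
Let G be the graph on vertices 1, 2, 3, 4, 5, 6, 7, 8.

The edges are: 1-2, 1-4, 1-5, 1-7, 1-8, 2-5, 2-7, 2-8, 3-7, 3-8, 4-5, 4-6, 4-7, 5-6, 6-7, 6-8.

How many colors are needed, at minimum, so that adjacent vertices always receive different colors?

3

1, 4, 7 are pairwise adjacent, so at least 3 colors are needed.
3 colors suffice: color red → {5, 7, 8}; color blue → {1, 3, 6}; color green → {2, 4}. Each edge has distinct colors on its endpoints.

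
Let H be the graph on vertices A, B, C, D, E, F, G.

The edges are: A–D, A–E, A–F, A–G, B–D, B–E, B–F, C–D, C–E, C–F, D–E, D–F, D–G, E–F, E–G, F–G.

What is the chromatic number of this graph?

A, D, E, F, G are pairwise adjacent (a clique of size 5), so at least 5 colors are needed.
5 colors suffice: color red → {D}; color blue → {F}; color green → {E}; color yellow → {B, C, G}; color purple → {A}. Every edge joins two different colors.

5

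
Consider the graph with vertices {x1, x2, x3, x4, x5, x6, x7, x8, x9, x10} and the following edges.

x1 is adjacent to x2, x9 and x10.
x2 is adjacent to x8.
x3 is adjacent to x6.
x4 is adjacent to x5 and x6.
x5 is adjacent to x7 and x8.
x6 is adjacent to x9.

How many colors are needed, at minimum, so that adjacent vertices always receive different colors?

The cycle x8-x2-x1-x9-x6-x4-x5-x8 has odd length 7, so it cannot be 2-colored; at least 3 colors are needed.
3 colors suffice: color 1 → {x1, x5, x6}; color 2 → {x3, x4, x7, x8, x9, x10}; color 3 → {x2}. Each edge has distinct colors on its endpoints.

3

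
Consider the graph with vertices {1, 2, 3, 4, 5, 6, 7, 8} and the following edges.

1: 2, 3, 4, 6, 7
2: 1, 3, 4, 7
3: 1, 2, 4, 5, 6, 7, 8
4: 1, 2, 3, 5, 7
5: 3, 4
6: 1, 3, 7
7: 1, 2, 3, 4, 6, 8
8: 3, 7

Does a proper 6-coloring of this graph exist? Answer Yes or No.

The chromatic number is 5. 1, 2, 3, 4, 7 are mutually adjacent (a clique of size 5), so at least 5 colors are needed.
One proper 5-coloring: 1=green, 2=purple, 3=red, 4=yellow, 5=blue, 6=yellow, 7=blue, 8=green.
Since 6 ≥ 5, a proper 6-coloring certainly exists.

Yes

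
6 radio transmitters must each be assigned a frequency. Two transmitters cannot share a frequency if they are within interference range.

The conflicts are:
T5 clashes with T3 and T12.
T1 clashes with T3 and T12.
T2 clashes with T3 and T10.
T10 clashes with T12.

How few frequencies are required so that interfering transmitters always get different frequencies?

3

The cycle T12-T10-T2-T3-T5-T12 has odd length 5, so it cannot be 2-colored; at least 3 frequencies are needed.
Using 3 frequencies: T5=2, T1=2, T2=2, T3=1, T10=3, T12=1. No two conflicting transmitters share a frequency.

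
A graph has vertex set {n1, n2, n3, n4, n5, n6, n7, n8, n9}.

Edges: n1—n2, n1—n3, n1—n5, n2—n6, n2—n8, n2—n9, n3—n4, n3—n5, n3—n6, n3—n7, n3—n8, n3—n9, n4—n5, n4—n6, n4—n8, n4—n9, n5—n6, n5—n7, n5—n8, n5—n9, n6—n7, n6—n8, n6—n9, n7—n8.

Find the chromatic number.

n3, n5, n6, n7, n8 are pairwise adjacent (a clique of size 5), so at least 5 colors are needed.
5 colors suffice: n1=R, n2=B, n3=G, n4=P, n5=B, n6=R, n7=P, n8=Y, n9=Y. No two adjacent vertices share a color.

5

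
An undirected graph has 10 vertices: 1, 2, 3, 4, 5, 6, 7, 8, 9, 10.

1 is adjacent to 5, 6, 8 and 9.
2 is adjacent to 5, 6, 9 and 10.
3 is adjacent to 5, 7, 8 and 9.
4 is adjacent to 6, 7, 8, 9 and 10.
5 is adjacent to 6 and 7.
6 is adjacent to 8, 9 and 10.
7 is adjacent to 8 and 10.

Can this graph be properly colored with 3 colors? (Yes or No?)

The chromatic number is 3. 4, 6, 9 are pairwise adjacent, so at least 3 colors are needed.
A valid assignment using 3 colors: 1=blue, 2=blue, 3=blue, 4=blue, 5=green, 6=red, 7=red, 8=green, 9=green, 10=green.
That is already a proper 3-coloring.

Yes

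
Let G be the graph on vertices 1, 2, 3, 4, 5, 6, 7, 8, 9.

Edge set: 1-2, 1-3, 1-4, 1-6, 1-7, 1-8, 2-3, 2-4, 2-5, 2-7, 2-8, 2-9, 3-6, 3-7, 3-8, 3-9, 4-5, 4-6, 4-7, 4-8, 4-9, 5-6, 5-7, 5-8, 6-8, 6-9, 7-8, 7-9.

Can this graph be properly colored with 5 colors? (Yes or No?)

The chromatic number is 5. 2, 4, 5, 7, 8 are mutually adjacent (a clique of size 5), so at least 5 colors are needed.
5 colors suffice: color a → {6, 7}; color b → {3, 4}; color c → {8, 9}; color d → {2}; color e → {1, 5}.
That is already a proper 5-coloring.

Yes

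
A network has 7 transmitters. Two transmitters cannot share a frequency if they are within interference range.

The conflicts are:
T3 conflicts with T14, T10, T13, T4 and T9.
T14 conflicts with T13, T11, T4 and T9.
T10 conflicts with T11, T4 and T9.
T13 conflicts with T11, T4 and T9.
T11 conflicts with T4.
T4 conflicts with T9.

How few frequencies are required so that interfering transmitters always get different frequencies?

5

T3, T14, T13, T4, T9 pairwise conflict, so at least 5 frequencies are needed.
5 frequencies suffice: frequency 1 → {T4}; frequency 2 → {T14, T10}; frequency 3 → {T13}; frequency 4 → {T3, T11}; frequency 5 → {T9}. Each listed conflict is separated.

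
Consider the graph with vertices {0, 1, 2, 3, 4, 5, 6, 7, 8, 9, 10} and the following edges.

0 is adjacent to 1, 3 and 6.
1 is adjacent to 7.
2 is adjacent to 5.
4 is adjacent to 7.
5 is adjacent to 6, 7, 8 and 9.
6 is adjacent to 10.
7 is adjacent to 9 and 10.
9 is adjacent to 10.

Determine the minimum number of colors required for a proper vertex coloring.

5, 7, 9 are pairwise adjacent, so at least 3 colors are needed.
3 colors suffice: color a → {0, 4, 5, 10}; color b → {2, 3, 6, 7, 8}; color c → {1, 9}. Every edge joins two different colors.

3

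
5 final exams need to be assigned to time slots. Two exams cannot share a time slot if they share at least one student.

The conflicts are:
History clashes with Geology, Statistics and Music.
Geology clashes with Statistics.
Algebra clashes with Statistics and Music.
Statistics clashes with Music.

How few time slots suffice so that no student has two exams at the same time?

3

History, Geology, Statistics all conflict with each other, so at least 3 time slots are needed.
3 time slots suffice: time slot 1 → {Statistics}; time slot 2 → {Geology, Music}; time slot 3 → {History, Algebra}. Every pair that conflicts lands in different time slots.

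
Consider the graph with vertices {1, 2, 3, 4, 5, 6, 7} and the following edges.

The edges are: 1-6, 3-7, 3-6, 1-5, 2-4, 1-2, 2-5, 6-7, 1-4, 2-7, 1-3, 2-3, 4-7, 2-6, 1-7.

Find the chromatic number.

5

1, 2, 3, 6, 7 form a clique, so at least 5 colors are needed.
5 colors suffice: color a → {1}; color b → {2}; color c → {5, 7}; color d → {3, 4}; color e → {6}. Each edge has distinct colors on its endpoints.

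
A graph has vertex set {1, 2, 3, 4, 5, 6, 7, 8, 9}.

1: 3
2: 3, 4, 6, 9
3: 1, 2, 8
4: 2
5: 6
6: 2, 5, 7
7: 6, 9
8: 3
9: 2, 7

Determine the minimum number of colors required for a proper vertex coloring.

2

1 and 3 are adjacent, so at least 2 colors are needed.
One proper 2-coloring: 1=a, 2=a, 3=b, 4=b, 5=a, 6=b, 7=a, 8=a, 9=b. No two adjacent vertices share a color.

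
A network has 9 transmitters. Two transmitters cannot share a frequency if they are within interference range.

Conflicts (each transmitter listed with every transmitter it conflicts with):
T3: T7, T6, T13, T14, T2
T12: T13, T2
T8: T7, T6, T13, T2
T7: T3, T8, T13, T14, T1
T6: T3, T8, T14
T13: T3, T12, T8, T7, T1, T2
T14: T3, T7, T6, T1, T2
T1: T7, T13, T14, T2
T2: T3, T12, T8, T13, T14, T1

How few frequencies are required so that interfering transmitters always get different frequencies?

3

T8, T13, T2 all conflict with each other, so at least 3 frequencies are needed.
3 frequencies suffice: frequency 1 → {T7, T6, T2}; frequency 2 → {T13, T14}; frequency 3 → {T3, T12, T8, T1}. Every pair that conflicts lands in different frequencies.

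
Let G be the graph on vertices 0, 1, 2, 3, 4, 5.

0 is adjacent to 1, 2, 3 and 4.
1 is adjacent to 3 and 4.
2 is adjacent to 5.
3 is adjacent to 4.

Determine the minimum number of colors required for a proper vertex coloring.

0, 1, 3, 4 are pairwise adjacent (a clique of size 4), so at least 4 colors are needed.
A valid assignment using 4 colors: 0=red, 1=blue, 2=blue, 3=green, 4=yellow, 5=red. No two adjacent vertices share a color.

4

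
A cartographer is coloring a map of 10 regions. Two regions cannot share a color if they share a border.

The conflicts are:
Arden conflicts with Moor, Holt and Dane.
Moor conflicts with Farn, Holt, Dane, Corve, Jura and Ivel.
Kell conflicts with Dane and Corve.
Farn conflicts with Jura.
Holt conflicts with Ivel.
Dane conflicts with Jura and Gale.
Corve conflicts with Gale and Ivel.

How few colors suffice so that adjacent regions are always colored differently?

Moor, Dane, Jura are mutually in conflict, so at least 3 colors are needed.
3 colors suffice: Arden=3, Moor=1, Kell=1, Farn=2, Holt=2, Dane=2, Corve=2, Jura=3, Gale=1, Ivel=3. No two conflicting regions share a color.

3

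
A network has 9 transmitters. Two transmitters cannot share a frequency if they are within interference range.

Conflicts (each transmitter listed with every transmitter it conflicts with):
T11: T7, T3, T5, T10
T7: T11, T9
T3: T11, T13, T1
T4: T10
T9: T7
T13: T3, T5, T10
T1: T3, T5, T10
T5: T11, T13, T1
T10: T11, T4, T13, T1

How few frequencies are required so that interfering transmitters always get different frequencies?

2

T11 and T10 conflict, so at least 2 frequencies are needed.
2 frequencies suffice: T11=2, T7=1, T3=1, T4=2, T9=2, T13=2, T1=2, T5=1, T10=1. Every pair that conflicts lands in different frequencies.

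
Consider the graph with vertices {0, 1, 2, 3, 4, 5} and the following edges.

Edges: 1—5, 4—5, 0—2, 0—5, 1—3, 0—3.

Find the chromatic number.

0 and 2 are adjacent, so at least 2 colors are needed.
2 colors suffice: color red → {2, 3, 5}; color blue → {0, 1, 4}. Every edge joins two different colors.

2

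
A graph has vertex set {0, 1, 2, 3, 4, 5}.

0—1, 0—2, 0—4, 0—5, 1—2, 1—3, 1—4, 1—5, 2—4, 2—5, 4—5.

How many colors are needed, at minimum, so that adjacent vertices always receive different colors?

5

0, 1, 2, 4, 5 are mutually adjacent (a clique of size 5), so at least 5 colors are needed.
5 colors suffice: color red → {1}; color blue → {0, 3}; color green → {2}; color yellow → {4}; color purple → {5}. No two adjacent vertices share a color.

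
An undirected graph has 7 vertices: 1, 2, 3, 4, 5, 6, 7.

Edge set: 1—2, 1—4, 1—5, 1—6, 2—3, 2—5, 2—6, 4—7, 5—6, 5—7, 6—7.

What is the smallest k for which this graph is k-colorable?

4

1, 2, 5, 6 form a clique, so at least 4 colors are needed.
One proper 4-coloring: 1=green, 2=yellow, 3=red, 4=red, 5=red, 6=blue, 7=green. Every edge joins two different colors.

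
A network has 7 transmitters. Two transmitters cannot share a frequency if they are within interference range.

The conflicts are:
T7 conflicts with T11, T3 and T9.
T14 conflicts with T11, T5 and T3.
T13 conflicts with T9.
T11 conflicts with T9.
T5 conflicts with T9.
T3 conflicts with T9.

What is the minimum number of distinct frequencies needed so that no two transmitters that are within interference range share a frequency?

3

T7, T11, T9 are mutually in conflict, so at least 3 frequencies are needed.
Using 3 frequencies: T7=3, T14=1, T13=2, T11=2, T5=2, T3=2, T9=1. Each listed conflict is separated.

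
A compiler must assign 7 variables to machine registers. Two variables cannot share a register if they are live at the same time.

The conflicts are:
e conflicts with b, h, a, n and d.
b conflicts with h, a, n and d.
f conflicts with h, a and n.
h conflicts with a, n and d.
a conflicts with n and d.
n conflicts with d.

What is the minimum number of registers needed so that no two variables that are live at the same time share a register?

e, b, h, a, n, d are mutually in conflict, so at least 6 registers are needed.
A valid assignment using 6 registers: e=4, b=5, f=4, h=2, a=3, n=1, d=6. Every pair that conflicts lands in different registers.

6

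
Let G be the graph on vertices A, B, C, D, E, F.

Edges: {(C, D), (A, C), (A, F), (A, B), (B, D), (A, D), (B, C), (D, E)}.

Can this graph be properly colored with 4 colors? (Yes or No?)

Yes

The chromatic number is 4. A, B, C, D are mutually adjacent (a clique of size 4), so at least 4 colors are needed.
4 colors suffice: color red → {D, F}; color blue → {A, E}; color green → {C}; color yellow → {B}.
That is already a proper 4-coloring.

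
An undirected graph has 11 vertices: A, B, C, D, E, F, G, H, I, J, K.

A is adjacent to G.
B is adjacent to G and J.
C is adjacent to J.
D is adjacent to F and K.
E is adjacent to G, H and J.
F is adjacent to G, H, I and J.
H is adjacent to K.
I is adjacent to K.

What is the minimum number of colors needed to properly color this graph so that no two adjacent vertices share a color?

C and J are adjacent, so at least 2 colors are needed.
2 colors suffice: color 1 → {A, B, C, E, F, K}; color 2 → {D, G, H, I, J}. Every edge joins two different colors.

2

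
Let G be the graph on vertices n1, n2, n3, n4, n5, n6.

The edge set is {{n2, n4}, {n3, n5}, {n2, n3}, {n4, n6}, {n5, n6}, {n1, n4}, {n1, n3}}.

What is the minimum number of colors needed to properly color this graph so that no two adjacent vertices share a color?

3

The cycle n6-n4-n1-n3-n5-n6 has odd length 5, so it cannot be 2-colored; at least 3 colors are needed.
3 colors suffice: color 1 → {n3, n4}; color 2 → {n1, n2, n5}; color 3 → {n6}. Each edge has distinct colors on its endpoints.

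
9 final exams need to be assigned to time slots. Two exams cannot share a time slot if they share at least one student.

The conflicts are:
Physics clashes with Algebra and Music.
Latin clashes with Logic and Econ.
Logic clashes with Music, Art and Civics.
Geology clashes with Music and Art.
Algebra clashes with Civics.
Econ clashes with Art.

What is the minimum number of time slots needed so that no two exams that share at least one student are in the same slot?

3

The cycle Algebra-Physics-Music-Logic-Civics-Algebra has odd length 5, so it cannot be 2-colored; at least 3 time slots are needed.
Using 3 time slots: Physics=1, Latin=2, Logic=1, Geology=1, Algebra=2, Music=2, Econ=1, Art=2, Civics=3. Each listed conflict is separated.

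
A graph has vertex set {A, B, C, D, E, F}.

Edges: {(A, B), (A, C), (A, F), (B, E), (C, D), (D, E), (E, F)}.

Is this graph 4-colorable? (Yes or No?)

The chromatic number is 3. The cycle A-C-D-E-F-A has odd length 5, so it cannot be 2-colored; at least 3 colors are needed.
3 colors suffice: color 1 → {A, E}; color 2 → {B, D, F}; color 3 → {C}.
Since 4 ≥ 3, a proper 4-coloring certainly exists.

Yes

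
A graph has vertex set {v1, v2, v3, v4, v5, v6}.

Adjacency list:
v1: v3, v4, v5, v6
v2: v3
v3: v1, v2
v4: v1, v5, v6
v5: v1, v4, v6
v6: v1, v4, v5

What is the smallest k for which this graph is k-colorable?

v1, v4, v5, v6 are pairwise adjacent (a clique of size 4), so at least 4 colors are needed.
4 colors suffice: color red → {v1, v2}; color blue → {v3, v6}; color green → {v5}; color yellow → {v4}. Every edge joins two different colors.

4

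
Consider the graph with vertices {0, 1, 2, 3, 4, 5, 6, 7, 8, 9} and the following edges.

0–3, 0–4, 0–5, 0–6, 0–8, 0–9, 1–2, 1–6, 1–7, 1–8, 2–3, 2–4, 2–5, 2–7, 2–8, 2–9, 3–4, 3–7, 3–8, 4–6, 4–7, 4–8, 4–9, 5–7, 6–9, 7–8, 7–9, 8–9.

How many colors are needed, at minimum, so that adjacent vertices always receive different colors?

2, 3, 4, 7, 8 are pairwise adjacent (a clique of size 5), so at least 5 colors are needed.
5 colors suffice: color a → {5, 6, 8}; color b → {0, 2}; color c → {7}; color d → {1, 4}; color e → {3, 9}. No two adjacent vertices share a color.

5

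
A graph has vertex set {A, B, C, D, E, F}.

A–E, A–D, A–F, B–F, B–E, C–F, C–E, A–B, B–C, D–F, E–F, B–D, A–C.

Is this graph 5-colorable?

Yes

The chromatic number is 5. A, B, C, E, F are pairwise adjacent (a clique of size 5), so at least 5 colors are needed.
One proper 5-coloring: A=3, B=2, C=4, D=4, E=5, F=1.
That is already a proper 5-coloring.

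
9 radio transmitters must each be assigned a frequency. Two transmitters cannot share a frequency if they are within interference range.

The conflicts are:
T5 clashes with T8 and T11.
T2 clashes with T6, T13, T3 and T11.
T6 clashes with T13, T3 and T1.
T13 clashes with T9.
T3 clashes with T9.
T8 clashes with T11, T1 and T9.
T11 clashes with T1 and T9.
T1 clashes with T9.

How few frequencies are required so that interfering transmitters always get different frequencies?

T8, T11, T1, T9 are mutually in conflict, so at least 4 frequencies are needed.
4 frequencies suffice: frequency 1 → {T6, T11}; frequency 2 → {T5, T2, T9}; frequency 3 → {T13, T3, T1}; frequency 4 → {T8}. Each listed conflict is separated.

4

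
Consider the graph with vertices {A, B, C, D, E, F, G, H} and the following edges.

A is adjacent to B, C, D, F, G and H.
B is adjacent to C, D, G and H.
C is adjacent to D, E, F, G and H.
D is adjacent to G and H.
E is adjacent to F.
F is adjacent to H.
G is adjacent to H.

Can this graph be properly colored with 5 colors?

No

A, B, C, D, G, H are pairwise adjacent (a clique of size 6), so at least 6 colors are needed.
So 5 colors are not enough.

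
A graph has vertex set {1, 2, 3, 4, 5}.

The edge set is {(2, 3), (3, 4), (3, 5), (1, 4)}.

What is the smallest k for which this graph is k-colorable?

1 and 4 are adjacent, so at least 2 colors are needed.
2 colors suffice: color red → {1, 3}; color blue → {2, 4, 5}. No two adjacent vertices share a color.

2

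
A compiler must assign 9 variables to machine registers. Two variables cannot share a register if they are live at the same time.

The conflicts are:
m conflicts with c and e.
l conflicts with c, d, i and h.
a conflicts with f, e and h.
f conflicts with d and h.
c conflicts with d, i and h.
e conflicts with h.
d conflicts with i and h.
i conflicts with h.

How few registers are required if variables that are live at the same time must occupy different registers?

l, c, d, i, h all conflict with each other, so at least 5 registers are needed.
5 registers suffice: register 1 → {m, h}; register 2 → {e, d}; register 3 → {a, c}; register 4 → {f, i}; register 5 → {l}. Every pair that conflicts lands in different registers.

5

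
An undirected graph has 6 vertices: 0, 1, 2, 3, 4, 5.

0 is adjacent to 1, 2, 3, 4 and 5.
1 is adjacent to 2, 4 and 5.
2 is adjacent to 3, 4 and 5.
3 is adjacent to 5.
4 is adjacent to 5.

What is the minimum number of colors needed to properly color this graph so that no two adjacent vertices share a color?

0, 1, 2, 4, 5 are pairwise adjacent (a clique of size 5), so at least 5 colors are needed.
5 colors suffice: color a → {0}; color b → {5}; color c → {2}; color d → {1, 3}; color e → {4}. Each edge has distinct colors on its endpoints.

5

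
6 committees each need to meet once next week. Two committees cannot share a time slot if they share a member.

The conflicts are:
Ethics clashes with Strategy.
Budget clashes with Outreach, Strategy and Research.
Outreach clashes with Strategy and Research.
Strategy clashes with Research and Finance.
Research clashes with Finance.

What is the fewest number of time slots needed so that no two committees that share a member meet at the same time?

Budget, Outreach, Strategy, Research pairwise conflict, so at least 4 time slots are needed.
4 time slots suffice: time slot 1 → {Strategy}; time slot 2 → {Ethics, Research}; time slot 3 → {Budget, Finance}; time slot 4 → {Outreach}. No two conflicting committees share a time slot.

4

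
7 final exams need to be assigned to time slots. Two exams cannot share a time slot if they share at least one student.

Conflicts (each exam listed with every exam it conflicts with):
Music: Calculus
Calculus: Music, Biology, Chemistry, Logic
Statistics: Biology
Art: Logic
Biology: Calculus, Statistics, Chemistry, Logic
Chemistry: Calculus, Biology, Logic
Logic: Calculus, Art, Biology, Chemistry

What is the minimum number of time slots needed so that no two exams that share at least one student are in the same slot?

Calculus, Biology, Chemistry, Logic are mutually in conflict, so at least 4 time slots are needed.
4 time slots suffice: Music=1, Calculus=2, Statistics=1, Art=2, Biology=3, Chemistry=4, Logic=1. No two conflicting exams share a time slot.

4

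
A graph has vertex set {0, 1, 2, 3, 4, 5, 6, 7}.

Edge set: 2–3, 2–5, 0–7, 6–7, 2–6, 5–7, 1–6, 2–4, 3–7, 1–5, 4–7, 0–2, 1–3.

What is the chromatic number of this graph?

3 and 7 are adjacent, so at least 2 colors are needed.
2 colors suffice: color red → {1, 2, 7}; color blue → {0, 3, 4, 5, 6}. Each edge has distinct colors on its endpoints.

2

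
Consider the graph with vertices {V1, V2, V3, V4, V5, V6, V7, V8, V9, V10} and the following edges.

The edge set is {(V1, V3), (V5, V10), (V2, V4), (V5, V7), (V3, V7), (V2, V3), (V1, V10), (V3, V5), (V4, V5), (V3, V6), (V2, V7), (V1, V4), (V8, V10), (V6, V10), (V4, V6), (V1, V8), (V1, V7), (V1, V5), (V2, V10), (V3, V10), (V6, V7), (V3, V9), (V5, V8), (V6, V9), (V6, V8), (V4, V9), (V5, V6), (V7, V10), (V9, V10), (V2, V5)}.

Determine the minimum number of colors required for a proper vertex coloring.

V1, V3, V5, V7, V10 are pairwise adjacent (a clique of size 5), so at least 5 colors are needed.
One proper 5-coloring: V1=4, V2=4, V3=3, V4=1, V5=2, V6=4, V7=5, V8=3, V9=2, V10=1. Every edge joins two different colors.

5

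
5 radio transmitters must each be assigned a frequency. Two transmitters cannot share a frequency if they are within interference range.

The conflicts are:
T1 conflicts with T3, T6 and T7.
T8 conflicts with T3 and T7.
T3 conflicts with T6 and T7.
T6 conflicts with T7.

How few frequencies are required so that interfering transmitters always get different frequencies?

4

T1, T3, T6, T7 pairwise conflict, so at least 4 frequencies are needed.
4 frequencies suffice: frequency 1 → {T7}; frequency 2 → {T3}; frequency 3 → {T1, T8}; frequency 4 → {T6}. No two conflicting transmitters share a frequency.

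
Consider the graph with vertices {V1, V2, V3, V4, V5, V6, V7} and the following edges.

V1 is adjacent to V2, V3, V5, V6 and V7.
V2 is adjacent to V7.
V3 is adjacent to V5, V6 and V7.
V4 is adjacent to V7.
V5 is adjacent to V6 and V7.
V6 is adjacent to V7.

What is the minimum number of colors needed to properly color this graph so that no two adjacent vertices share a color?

V1, V3, V5, V6, V7 form a clique, so at least 5 colors are needed.
5 colors suffice: color 1 → {V7}; color 2 → {V1, V4}; color 3 → {V2, V6}; color 4 → {V3}; color 5 → {V5}. Every edge joins two different colors.

5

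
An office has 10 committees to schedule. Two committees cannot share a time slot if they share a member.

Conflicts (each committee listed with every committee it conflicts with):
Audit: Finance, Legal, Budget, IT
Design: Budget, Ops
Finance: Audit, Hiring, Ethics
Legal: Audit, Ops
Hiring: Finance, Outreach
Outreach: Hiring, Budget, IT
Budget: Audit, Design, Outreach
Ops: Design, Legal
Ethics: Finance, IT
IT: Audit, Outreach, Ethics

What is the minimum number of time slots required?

The cycle Ops-Design-Budget-Audit-Legal-Ops has odd length 5, so it cannot be 2-colored; at least 3 time slots are needed.
3 time slots suffice: Audit=1, Design=1, Finance=2, Legal=2, Hiring=3, Outreach=1, Budget=2, Ops=3, Ethics=1, IT=2. Each listed conflict is separated.

3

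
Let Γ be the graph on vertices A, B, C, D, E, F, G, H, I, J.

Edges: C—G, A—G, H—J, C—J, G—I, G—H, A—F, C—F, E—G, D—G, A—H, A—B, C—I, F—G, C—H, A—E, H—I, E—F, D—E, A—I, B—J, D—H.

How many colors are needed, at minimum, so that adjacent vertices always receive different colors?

4

A, G, H, I form a clique, so at least 4 colors are needed.
4 colors suffice: A=3, B=2, C=3, D=3, E=2, F=4, G=1, H=2, I=4, J=1. Every edge joins two different colors.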